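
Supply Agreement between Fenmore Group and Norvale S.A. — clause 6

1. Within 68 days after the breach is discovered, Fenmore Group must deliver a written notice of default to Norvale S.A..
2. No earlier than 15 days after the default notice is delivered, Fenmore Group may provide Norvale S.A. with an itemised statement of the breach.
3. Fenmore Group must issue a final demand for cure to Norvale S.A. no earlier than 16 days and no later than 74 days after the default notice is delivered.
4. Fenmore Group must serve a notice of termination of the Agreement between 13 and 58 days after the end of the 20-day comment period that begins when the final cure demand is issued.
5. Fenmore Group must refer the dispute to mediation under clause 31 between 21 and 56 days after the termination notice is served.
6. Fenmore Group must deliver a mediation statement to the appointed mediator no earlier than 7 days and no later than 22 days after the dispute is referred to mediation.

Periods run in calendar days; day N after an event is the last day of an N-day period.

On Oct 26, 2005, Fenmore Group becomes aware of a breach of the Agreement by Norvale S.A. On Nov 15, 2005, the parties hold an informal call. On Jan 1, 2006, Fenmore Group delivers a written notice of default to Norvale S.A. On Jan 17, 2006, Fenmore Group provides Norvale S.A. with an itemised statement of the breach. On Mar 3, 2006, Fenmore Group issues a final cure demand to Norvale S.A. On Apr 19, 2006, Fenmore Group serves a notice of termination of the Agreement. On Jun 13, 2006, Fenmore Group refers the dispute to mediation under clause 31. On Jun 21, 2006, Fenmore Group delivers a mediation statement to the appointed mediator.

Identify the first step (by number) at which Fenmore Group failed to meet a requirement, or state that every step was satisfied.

(1) due by Oct 26, 2005 + 68 days = Jan 2, 2006; Jan 1, 2006 is within that limit.
(2) permitted from Jan 1, 2006 + 15 days = Jan 16, 2006 onward; Jan 17, 2006 is on or after that date.
(3) the permitted window runs from Jan 1, 2006 + 16 = Jan 17, 2006 to Jan 1, 2006 + 74 = Mar 16, 2006; done Mar 3, 2006, which is between those dates.
(4) the permitted window runs from Mar 23, 2006 + 13 = Apr 5, 2006 to Mar 23, 2006 + 58 = May 20, 2006; done Apr 19, 2006 — within the window.
(5) the permitted window runs from Apr 19, 2006 + 21 = May 10, 2006 to Apr 19, 2006 + 56 = Jun 14, 2006; done Jun 13, 2006 — within the window.
(6) the permitted window runs from Jun 13, 2006 + 7 = Jun 20, 2006 to Jun 13, 2006 + 22 = Jul 5, 2006; Jun 21, 2006 falls inside that range.

None — every step was satisfied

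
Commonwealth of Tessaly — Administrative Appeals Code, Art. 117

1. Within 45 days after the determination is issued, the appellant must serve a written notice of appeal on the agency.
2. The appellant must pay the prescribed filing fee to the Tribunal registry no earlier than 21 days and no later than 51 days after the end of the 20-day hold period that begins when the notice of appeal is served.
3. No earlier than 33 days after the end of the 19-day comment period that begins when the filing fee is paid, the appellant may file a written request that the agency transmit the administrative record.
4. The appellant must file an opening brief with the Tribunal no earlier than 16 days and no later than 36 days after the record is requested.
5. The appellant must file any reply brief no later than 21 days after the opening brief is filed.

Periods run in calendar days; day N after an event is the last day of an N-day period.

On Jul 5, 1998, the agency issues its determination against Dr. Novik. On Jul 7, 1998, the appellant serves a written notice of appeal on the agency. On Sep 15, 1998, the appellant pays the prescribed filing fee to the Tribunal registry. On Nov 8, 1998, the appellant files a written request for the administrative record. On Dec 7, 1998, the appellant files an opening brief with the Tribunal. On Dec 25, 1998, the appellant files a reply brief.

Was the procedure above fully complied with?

Yes

(1) due by Jul 5, 1998 + 45 days = Aug 19, 1998; Jul 7, 1998 is within that limit.
(2) the permitted window runs from Jul 27, 1998 + 21 = Aug 17, 1998 to Jul 27, 1998 + 51 = Sep 16, 1998; done Sep 15, 1998 — within the window.
(3) permitted from Oct 4, 1998 + 33 days = Nov 6, 1998 onward; done Nov 8, 1998 — permitted.
(4) the permitted window runs from Nov 8, 1998 + 16 = Nov 24, 1998 to Nov 8, 1998 + 36 = Dec 14, 1998; Dec 7, 1998 falls inside that range.
(5) due by Dec 7, 1998 + 21 days = Dec 28, 1998; Dec 25, 1998 is within that limit.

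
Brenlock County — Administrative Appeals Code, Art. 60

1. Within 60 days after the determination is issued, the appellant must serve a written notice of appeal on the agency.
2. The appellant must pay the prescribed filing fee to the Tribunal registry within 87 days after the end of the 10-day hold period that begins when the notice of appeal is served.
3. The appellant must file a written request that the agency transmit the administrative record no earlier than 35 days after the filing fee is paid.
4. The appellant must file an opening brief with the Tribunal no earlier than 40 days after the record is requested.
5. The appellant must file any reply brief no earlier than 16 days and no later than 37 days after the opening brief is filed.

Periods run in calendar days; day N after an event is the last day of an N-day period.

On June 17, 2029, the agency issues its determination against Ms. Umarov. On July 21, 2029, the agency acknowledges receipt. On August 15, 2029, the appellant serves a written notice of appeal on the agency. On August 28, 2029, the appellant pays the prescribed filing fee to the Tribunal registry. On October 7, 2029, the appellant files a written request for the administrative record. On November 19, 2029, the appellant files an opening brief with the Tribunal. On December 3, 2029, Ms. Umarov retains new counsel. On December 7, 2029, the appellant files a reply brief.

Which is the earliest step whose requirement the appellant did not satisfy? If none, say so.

None — every step was satisfied

(1) due by June 17, 2029 + 60 days = August 16, 2029; completed August 15, 2029, before the deadline.
(2) due by August 25, 2029 + 87 days = November 20, 2029; done August 28, 2029 — timely.
(3) permitted from August 28, 2029 + 35 days = October 2, 2029 onward; done October 7, 2029, after the minimum wait.
(4) permitted from October 7, 2029 + 40 days = November 16, 2029 onward; November 19, 2029 is on or after that date.
(5) the permitted window runs from November 19, 2029 + 16 = December 5, 2029 to November 19, 2029 + 37 = December 26, 2029; done December 7, 2029 — within the window.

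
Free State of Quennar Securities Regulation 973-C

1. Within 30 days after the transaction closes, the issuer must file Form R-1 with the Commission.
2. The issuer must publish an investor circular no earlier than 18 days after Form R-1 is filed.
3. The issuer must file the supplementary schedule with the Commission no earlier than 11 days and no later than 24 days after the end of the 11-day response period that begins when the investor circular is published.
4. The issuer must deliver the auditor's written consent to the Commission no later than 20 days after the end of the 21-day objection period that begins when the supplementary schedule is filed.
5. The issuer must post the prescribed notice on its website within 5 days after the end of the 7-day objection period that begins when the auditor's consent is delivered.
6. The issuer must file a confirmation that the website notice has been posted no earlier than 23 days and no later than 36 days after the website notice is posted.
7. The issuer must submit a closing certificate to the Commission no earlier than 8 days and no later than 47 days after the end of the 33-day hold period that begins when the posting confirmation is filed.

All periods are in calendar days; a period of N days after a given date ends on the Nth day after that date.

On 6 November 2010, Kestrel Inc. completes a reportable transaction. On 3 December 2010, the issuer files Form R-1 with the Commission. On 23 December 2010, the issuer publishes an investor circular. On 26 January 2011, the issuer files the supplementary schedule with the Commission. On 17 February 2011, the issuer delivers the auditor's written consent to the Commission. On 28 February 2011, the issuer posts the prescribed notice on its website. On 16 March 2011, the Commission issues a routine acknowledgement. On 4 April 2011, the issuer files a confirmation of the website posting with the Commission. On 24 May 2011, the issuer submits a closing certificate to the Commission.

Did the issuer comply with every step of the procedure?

(1) due by 6 November 2010 + 30 days = 6 December 2010; done 3 December 2010 — timely.
(2) permitted from 3 December 2010 + 18 days = 21 December 2010 onward; done 23 December 2010 — permitted.
(3) the permitted window runs from 3 January 2011 + 11 = 14 January 2011 to 3 January 2011 + 24 = 27 January 2011; 26 January 2011 falls inside that range.
(4) due by 16 February 2011 + 20 days = 8 March 2011; completed 17 February 2011, before the deadline.
(5) due by 24 February 2011 + 5 days = 1 March 2011; done 28 February 2011 — timely.
(6) the permitted window runs from 28 February 2011 + 23 = 23 March 2011 to 28 February 2011 + 36 = 5 April 2011; 4 April 2011 falls inside that range.
(7) the permitted window runs from 7 May 2011 + 8 = 15 May 2011 to 7 May 2011 + 47 = 23 June 2011; 24 May 2011 falls inside that range.

Yes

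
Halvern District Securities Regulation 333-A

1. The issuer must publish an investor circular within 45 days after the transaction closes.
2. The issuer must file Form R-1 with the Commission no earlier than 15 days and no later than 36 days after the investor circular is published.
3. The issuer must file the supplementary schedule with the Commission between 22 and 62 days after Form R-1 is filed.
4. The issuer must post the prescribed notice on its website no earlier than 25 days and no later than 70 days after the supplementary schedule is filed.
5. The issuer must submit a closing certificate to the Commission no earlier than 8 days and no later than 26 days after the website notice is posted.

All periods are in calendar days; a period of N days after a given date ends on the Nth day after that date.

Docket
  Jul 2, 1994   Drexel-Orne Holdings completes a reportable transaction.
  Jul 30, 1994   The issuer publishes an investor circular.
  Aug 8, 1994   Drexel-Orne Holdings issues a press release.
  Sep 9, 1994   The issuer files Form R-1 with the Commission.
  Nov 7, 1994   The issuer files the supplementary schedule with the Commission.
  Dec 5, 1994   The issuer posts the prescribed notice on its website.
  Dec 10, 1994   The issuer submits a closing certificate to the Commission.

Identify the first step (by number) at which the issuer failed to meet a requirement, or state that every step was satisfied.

Step 1: 45 days after Jul 2, 1994 (when the transaction closes) is Aug 16, 1994; Jul 30, 1994 is within that limit.
Step 2: the window is 15–36 days after Jul 30, 1994 (when the investor circular is published), so Aug 14, 1994 through Sep 4, 1994; Sep 9, 1994 is 5 days past the end of the window.
No need to go further; step 2 was not satisfied.

Step 2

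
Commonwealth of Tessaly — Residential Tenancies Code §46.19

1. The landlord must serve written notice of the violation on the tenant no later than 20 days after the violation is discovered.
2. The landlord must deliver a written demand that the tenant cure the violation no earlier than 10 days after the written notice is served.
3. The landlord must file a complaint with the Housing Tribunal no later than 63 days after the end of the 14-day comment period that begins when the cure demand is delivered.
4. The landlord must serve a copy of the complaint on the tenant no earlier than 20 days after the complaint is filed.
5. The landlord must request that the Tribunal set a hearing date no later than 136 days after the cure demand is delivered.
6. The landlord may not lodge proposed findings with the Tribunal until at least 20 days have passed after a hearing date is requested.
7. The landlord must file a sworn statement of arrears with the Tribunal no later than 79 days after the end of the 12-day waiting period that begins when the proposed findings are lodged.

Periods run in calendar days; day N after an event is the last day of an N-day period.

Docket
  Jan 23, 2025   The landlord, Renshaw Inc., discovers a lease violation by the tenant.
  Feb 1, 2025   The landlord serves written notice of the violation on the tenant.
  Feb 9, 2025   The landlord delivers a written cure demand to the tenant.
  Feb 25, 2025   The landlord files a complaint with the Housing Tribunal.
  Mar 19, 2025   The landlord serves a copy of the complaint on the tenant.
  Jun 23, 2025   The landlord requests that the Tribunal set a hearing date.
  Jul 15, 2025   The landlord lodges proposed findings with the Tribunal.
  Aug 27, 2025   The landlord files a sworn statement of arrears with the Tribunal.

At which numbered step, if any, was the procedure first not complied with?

Step 2

Step 1 — counting 20 days from Jan 23, 2025 (when the violation is discovered) gives a deadline of Feb 12, 2025; Feb 1, 2025 is within that limit.
Step 2 — must wait 10 days from Feb 1, 2025 (when the written notice is served), so not before Feb 11, 2025; done Feb 9, 2025 — 2 days too early.
No need to go further; step 2 was not satisfied.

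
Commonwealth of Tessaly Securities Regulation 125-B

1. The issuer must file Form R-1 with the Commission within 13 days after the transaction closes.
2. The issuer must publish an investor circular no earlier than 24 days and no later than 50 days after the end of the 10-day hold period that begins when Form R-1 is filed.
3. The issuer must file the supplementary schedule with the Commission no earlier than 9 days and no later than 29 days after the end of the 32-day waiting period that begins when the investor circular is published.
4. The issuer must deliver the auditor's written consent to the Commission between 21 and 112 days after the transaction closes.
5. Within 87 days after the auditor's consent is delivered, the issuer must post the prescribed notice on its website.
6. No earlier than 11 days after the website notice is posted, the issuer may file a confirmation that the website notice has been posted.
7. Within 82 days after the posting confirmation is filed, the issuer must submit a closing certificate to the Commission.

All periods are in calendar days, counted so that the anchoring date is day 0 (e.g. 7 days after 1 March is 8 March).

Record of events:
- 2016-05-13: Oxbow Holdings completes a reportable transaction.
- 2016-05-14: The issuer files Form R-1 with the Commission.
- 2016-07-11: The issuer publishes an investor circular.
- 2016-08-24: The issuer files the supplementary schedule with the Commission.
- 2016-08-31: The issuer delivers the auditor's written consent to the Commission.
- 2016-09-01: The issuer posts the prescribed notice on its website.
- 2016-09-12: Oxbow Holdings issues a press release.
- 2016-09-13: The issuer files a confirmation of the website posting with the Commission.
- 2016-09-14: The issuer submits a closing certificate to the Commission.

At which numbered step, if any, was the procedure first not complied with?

Step 1 — counting 13 days from 2016-05-13 (when the transaction closes) gives a deadline of 2016-05-26; completed 2016-05-14, before the deadline.
Step 2 — 24 and 50 days from 2016-05-24 (end of the 10-day hold period, which began when Form R-1 is filed on 2016-05-14) are 2016-06-17 and 2016-07-13 respectively; done 2016-07-11, which is between those dates.
Step 3 — 9 and 29 days from 2016-08-12 (end of the 32-day waiting period, which began when the investor circular is published on 2016-07-11) are 2016-08-21 and 2016-09-10 respectively; done 2016-08-24 — within the window.
Step 4 — 21 and 112 days from 2016-05-13 (when the transaction closes) are 2016-06-03 and 2016-09-02 respectively; done 2016-08-31, which is between those dates.
Step 5 — counting 87 days from 2016-08-31 (when the auditor's consent is delivered) gives a deadline of 2016-11-26; done 2016-09-01 — timely.
Step 6 — must wait 11 days from 2016-09-01 (when the website notice is posted), so not before 2016-09-12; done 2016-09-13 — permitted.
Step 7 — counting 82 days from 2016-09-13 (when the posting confirmation is filed) gives a deadline of 2016-12-04; completed 2016-09-14, before the deadline.

None — every step was satisfied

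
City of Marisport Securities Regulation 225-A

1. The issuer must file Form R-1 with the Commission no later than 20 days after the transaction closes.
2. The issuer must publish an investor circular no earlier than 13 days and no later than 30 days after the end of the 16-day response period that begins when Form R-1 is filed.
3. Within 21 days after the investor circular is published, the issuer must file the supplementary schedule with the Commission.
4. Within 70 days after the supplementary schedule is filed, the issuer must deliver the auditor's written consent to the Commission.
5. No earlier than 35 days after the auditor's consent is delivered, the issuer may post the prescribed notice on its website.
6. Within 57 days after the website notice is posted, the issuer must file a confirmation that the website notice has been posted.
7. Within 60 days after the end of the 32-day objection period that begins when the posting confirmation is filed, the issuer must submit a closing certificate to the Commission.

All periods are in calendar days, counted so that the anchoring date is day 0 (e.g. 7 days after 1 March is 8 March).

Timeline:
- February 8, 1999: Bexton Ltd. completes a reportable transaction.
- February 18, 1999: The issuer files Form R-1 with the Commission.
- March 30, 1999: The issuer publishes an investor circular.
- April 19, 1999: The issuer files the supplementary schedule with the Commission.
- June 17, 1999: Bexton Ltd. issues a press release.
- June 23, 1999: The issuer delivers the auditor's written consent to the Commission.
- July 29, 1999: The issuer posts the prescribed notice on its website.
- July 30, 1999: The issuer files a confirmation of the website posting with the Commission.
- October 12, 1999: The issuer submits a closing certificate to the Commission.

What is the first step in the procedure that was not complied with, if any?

(1) due by February 8, 1999 + 20 days = February 28, 1999; done February 18, 1999 — timely.
(2) the permitted window runs from March 6, 1999 + 13 = March 19, 1999 to March 6, 1999 + 30 = April 5, 1999; March 30, 1999 falls inside that range.
(3) due by March 30, 1999 + 21 days = April 20, 1999; completed April 19, 1999, before the deadline.
(4) due by April 19, 1999 + 70 days = June 28, 1999; done June 23, 1999 — timely.
(5) permitted from June 23, 1999 + 35 days = July 28, 1999 onward; July 29, 1999 is on or after that date.
(6) due by July 29, 1999 + 57 days = September 24, 1999; July 30, 1999 is within that limit.
(7) due by August 31, 1999 + 60 days = October 30, 1999; October 12, 1999 is within that limit.

None — every step was satisfied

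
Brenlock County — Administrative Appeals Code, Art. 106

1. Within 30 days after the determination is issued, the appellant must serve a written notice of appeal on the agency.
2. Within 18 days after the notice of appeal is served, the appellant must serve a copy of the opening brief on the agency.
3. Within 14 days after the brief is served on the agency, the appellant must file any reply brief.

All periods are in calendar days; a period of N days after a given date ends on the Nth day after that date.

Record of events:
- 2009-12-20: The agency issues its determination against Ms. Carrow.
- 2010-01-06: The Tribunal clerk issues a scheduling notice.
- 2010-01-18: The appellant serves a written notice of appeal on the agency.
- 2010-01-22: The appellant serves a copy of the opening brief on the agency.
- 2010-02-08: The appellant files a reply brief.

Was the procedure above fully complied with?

Step 1 — counting 30 days from 2009-12-20 (when the determination is issued) gives a deadline of 2010-01-19; 2010-01-18 is within that limit.
Step 2 — counting 18 days from 2010-01-18 (when the notice of appeal is served) gives a deadline of 2010-02-05; completed 2010-01-22, before the deadline.
Step 3 — counting 14 days from 2010-01-22 (when the brief is served on the agency) gives a deadline of 2010-02-05; done 2010-02-08 — 3 days late.

No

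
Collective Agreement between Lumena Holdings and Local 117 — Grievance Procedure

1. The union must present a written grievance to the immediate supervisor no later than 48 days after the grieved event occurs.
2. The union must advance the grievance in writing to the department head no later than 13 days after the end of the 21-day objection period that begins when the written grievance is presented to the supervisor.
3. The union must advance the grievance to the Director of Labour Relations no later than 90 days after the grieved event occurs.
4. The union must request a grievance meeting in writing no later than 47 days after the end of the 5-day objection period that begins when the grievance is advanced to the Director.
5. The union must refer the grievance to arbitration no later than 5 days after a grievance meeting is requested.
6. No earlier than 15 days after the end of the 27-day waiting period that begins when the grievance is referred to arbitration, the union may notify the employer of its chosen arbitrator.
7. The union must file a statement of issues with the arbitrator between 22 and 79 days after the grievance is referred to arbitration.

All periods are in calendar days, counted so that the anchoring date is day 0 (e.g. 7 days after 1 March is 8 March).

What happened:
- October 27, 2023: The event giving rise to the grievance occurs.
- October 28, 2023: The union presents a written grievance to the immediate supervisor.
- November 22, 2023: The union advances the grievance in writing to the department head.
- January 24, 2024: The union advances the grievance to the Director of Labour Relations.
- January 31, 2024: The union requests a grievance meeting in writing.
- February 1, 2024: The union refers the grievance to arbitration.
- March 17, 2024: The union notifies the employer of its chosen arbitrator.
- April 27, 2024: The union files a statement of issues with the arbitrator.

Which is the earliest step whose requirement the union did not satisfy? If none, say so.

Step 1: 48 days after October 27, 2023 (when the grieved event occurs) is December 14, 2023; completed October 28, 2023, before the deadline.
Step 2: 13 days after November 18, 2023 (end of the 21-day objection period, which began when the written grievance is presented to the supervisor on October 28, 2023) is December 1, 2023; done November 22, 2023 — timely.
Step 3: 90 days after October 27, 2023 (when the grieved event occurs) is January 25, 2024; January 24, 2024 is within that limit.
Step 4: 47 days after January 29, 2024 (end of the 5-day objection period, which began when the grievance is advanced to the Director on January 24, 2024) is March 16, 2024; done January 31, 2024 — timely.
Step 5: 5 days after January 31, 2024 (when a grievance meeting is requested) is February 5, 2024; February 1, 2024 is within that limit.
Step 6: the earliest permitted date is 15 days after February 28, 2024 (end of the 27-day waiting period, which began when the grievance is referred to arbitration on February 1, 2024), i.e. March 14, 2024; done March 17, 2024, after the minimum wait.
Step 7: the window is 22–79 days after February 1, 2024 (when the grievance is referred to arbitration), so February 23, 2024 through April 20, 2024; done April 27, 2024 — 7 days after the window closed.

Step 7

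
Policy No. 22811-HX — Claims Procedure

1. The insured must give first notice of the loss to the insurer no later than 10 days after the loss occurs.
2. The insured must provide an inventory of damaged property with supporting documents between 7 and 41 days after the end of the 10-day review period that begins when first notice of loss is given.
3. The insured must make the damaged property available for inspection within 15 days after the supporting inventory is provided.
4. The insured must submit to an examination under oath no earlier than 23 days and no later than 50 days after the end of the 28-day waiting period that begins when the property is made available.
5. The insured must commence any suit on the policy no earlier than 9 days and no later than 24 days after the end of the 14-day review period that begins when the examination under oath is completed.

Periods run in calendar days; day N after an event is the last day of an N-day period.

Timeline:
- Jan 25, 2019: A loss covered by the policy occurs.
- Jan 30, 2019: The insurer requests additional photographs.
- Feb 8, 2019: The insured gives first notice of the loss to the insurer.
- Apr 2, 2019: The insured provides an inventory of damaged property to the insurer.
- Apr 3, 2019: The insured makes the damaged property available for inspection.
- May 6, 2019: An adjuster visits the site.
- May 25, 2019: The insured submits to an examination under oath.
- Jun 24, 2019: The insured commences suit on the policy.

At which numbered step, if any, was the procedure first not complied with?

(1) due by Jan 25, 2019 + 10 days = Feb 4, 2019; Feb 8, 2019 misses that deadline by 4 days.
The procedure was therefore not followed at step 1.

Step 1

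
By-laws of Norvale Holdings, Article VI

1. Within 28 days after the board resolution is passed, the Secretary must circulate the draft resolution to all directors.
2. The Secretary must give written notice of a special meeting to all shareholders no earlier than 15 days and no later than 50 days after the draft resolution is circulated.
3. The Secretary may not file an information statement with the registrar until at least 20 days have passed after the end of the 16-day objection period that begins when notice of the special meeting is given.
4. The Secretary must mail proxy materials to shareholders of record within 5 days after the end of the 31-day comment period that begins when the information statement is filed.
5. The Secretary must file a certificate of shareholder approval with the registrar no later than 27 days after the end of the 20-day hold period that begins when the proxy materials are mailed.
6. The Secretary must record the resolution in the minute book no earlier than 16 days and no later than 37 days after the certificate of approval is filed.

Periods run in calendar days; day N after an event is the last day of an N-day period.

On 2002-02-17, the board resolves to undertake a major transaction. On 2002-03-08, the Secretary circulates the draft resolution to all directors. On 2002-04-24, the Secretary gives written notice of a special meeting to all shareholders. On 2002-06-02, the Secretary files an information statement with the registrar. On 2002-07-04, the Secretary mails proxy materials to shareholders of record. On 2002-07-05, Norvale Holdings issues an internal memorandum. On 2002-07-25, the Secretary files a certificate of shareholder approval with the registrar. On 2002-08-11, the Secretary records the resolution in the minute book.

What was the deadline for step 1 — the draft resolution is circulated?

2002-03-17

Step 1 runs from 2002-02-17, when the board resolution is passed. 28 days after 2002-02-17 is 2002-03-17.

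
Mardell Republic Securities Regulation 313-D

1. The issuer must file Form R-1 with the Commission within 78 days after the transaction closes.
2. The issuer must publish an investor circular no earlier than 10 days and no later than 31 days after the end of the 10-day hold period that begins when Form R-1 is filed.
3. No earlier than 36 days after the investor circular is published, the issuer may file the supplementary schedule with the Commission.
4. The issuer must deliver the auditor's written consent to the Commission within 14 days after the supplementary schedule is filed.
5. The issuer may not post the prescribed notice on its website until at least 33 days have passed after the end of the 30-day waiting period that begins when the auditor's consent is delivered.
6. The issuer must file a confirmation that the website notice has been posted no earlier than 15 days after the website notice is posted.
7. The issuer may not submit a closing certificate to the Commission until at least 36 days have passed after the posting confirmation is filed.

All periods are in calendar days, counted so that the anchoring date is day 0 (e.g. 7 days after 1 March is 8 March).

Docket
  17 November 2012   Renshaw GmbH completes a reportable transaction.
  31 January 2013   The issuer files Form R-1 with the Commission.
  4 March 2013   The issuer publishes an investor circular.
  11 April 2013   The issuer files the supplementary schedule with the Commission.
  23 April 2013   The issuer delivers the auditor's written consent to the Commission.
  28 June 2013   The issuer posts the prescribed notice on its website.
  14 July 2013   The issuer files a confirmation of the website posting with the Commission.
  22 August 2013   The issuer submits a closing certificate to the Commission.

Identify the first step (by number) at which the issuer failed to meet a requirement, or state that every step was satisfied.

Step 1 — counting 78 days from 17 November 2012 (when the transaction closes) gives a deadline of 3 February 2013; done 31 January 2013 — timely.
Step 2 — 10 and 31 days from 10 February 2013 (end of the 10-day hold period, which began when Form R-1 is filed on 31 January 2013) are 20 February 2013 and 13 March 2013 respectively; 4 March 2013 falls inside that range.
Step 3 — must wait 36 days from 4 March 2013 (when the investor circular is published), so not before 9 April 2013; 11 April 2013 is on or after that date.
Step 4 — counting 14 days from 11 April 2013 (when the supplementary schedule is filed) gives a deadline of 25 April 2013; completed 23 April 2013, before the deadline.
Step 5 — must wait 33 days from 23 May 2013 (end of the 30-day waiting period, which began when the auditor's consent is delivered on 23 April 2013), so not before 25 June 2013; done 28 June 2013 — permitted.
Step 6 — must wait 15 days from 28 June 2013 (when the website notice is posted), so not before 13 July 2013; 14 July 2013 is on or after that date.
Step 7 — must wait 36 days from 14 July 2013 (when the posting confirmation is filed), so not before 19 August 2013; done 22 August 2013, after the minimum wait.

None — every step was satisfied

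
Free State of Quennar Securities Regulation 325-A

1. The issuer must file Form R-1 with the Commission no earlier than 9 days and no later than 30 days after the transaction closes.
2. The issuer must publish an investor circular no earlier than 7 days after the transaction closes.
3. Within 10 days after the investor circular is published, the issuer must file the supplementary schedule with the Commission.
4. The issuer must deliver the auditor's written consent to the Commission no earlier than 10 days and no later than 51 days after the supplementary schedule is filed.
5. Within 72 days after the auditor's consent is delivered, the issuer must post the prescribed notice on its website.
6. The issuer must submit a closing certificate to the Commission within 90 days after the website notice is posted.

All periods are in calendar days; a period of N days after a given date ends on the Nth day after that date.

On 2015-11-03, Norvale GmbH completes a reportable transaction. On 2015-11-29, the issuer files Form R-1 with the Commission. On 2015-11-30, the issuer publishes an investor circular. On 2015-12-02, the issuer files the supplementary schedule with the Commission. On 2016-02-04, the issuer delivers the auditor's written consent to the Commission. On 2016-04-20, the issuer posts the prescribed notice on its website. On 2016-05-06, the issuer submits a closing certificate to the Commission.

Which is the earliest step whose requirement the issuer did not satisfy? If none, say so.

Step 4

Step 1 — 9 and 30 days from 2015-11-03 (when the transaction closes) are 2015-11-12 and 2015-12-03 respectively; 2015-11-29 falls inside that range.
Step 2 — must wait 7 days from 2015-11-03 (when the transaction closes), so not before 2015-11-10; 2015-11-30 is on or after that date.
Step 3 — counting 10 days from 2015-11-30 (when the investor circular is published) gives a deadline of 2015-12-10; 2015-12-02 is within that limit.
Step 4 — 10 and 51 days from 2015-12-02 (when the supplementary schedule is filed) are 2015-12-12 and 2016-01-22 respectively; done 2016-02-04 — 13 days after the window closed.
The procedure was therefore not followed at step 4.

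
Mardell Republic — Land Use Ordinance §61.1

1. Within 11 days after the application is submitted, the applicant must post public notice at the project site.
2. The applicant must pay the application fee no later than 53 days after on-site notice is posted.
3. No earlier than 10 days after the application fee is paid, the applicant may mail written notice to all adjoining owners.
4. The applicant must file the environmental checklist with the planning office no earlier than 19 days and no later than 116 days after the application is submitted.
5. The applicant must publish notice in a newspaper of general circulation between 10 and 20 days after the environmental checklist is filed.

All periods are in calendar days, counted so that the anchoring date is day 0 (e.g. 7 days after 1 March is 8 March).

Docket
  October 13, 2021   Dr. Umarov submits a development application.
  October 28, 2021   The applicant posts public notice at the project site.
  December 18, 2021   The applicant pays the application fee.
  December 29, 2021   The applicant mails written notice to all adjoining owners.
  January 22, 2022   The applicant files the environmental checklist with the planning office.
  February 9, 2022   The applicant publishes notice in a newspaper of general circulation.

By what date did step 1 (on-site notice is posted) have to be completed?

October 24, 2021

Step 1 runs from October 13, 2021, when the application is submitted. 11 days after October 13, 2021 is October 24, 2021.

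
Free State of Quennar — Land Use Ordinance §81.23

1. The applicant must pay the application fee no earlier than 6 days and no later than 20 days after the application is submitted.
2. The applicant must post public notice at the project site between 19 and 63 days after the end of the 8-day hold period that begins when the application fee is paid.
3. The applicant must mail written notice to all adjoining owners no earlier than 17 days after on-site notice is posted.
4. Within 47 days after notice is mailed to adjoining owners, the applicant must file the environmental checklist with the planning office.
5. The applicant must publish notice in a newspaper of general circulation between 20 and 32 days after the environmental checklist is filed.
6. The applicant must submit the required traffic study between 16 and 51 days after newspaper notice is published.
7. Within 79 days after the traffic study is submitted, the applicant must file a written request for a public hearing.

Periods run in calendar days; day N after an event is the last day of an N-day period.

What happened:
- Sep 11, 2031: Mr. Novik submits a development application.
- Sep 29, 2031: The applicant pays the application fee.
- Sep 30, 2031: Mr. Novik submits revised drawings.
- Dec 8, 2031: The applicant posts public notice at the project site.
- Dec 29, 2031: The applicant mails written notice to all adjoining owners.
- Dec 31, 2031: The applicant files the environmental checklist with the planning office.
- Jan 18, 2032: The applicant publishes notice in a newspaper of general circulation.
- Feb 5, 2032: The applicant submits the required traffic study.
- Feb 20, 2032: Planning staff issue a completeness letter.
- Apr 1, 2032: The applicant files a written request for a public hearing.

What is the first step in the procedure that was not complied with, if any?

Step 5

Step 1 — 6 and 20 days from Sep 11, 2031 (when the application is submitted) are Sep 17, 2031 and Oct 1, 2031 respectively; done Sep 29, 2031, which is between those dates.
Step 2 — 19 and 63 days from Oct 7, 2031 (end of the 8-day hold period, which began when the application fee is paid on Sep 29, 2031) are Oct 26, 2031 and Dec 9, 2031 respectively; done Dec 8, 2031 — within the window.
Step 3 — must wait 17 days from Dec 8, 2031 (when on-site notice is posted), so not before Dec 25, 2031; done Dec 29, 2031 — permitted.
Step 4 — counting 47 days from Dec 29, 2031 (when notice is mailed to adjoining owners) gives a deadline of Feb 14, 2032; Dec 31, 2031 is within that limit.
Step 5 — 20 and 32 days from Dec 31, 2031 (when the environmental checklist is filed) are Jan 20, 2032 and Feb 1, 2032 respectively; done Jan 18, 2032 — 2 days before the window opened.
No need to go further; step 5 was not satisfied.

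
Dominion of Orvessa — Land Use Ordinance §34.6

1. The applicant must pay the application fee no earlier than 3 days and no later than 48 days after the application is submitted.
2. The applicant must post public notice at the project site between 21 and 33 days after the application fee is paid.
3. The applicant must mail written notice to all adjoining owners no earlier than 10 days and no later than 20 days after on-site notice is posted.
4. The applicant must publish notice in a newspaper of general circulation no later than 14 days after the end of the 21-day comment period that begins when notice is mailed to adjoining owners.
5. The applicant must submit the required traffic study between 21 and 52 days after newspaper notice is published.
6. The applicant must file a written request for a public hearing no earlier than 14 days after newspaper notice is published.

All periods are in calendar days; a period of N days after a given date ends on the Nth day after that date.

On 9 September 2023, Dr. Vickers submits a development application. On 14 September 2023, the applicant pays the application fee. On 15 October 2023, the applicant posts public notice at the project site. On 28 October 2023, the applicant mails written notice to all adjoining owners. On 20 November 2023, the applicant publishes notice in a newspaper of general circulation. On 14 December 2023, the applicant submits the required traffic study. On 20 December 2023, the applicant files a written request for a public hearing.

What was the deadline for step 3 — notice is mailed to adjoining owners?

4 November 2023

Step 3 runs from 15 October 2023, when on-site notice is posted. The window is 10–20 days after 15 October 2023; it closes on 4 November 2023.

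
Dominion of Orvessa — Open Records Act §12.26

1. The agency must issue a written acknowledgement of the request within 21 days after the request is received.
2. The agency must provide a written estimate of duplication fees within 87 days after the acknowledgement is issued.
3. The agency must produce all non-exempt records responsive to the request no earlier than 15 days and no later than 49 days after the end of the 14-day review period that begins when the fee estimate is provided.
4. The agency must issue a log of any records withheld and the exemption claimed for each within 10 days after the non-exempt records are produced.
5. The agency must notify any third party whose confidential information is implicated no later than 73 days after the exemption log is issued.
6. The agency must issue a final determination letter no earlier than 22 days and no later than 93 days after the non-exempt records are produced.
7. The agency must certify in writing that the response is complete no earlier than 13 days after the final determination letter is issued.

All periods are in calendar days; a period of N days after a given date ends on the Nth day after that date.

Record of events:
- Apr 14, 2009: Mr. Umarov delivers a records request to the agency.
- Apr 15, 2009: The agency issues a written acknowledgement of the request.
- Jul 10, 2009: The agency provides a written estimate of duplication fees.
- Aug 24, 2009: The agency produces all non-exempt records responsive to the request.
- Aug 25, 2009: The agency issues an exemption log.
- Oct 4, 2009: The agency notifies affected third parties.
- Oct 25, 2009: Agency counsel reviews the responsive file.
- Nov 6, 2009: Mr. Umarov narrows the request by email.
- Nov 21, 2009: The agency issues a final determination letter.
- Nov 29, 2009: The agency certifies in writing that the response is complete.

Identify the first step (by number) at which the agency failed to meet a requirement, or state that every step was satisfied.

Step 7

Step 1 — counting 21 days from Apr 14, 2009 (when the request is received) gives a deadline of May 5, 2009; Apr 15, 2009 is within that limit.
Step 2 — counting 87 days from Apr 15, 2009 (when the acknowledgement is issued) gives a deadline of Jul 11, 2009; completed Jul 10, 2009, before the deadline.
Step 3 — 15 and 49 days from Jul 24, 2009 (end of the 14-day review period, which began when the fee estimate is provided on Jul 10, 2009) are Aug 8, 2009 and Sep 11, 2009 respectively; Aug 24, 2009 falls inside that range.
Step 4 — counting 10 days from Aug 24, 2009 (when the non-exempt records are produced) gives a deadline of Sep 3, 2009; done Aug 25, 2009 — timely.
Step 5 — counting 73 days from Aug 25, 2009 (when the exemption log is issued) gives a deadline of Nov 6, 2009; completed Oct 4, 2009, before the deadline.
Step 6 — 22 and 93 days from Aug 24, 2009 (when the non-exempt records are produced) are Sep 15, 2009 and Nov 25, 2009 respectively; done Nov 21, 2009 — within the window.
Step 7 — must wait 13 days from Nov 21, 2009 (when the final determination letter is issued), so not before Dec 4, 2009; done Nov 29, 2009 — 5 days too early.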